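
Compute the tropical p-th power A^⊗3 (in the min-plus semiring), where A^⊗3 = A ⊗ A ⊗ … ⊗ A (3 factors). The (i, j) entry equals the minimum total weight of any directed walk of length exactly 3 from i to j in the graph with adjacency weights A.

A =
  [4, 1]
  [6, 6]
A^⊗3 =
  [11, 8]
  [13, 11]

Each entry (A^⊗3)_ij equals the minimum over all length-3 walks i = v_0 → v_1 → … → v_3 = j of Σ_t A[v_t][v_{t+1}]. For example, for (i, j) = (0, 1) we minimise over 4 possible intermediate vertex sequences; the minimum is 8, attained along the walk 0 → 1 → 0 → 1.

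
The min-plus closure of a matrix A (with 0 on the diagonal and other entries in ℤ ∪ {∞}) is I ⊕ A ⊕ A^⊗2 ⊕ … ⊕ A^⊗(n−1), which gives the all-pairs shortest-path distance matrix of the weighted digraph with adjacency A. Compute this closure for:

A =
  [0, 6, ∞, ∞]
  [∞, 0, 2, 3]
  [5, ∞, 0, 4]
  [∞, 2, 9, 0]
Closure =
  [0, 6, 8, 9]
  [7, 0, 2, 3]
  [5, 6, 0, 4]
  [9, 2, 4, 0]

This is the Floyd-Warshall all-pairs shortest-path computation. For each intermediate vertex k = 0, 1, …, 3, update dist[i][j] ← min(dist[i][j], dist[i][k] + dist[k][j]). The final matrix gives, for each (i, j), the minimum total weight of any directed path from i to j (possibly empty when i = j).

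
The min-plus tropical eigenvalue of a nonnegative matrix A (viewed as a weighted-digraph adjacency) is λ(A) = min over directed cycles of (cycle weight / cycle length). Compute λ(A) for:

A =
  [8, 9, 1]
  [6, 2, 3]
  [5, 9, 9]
λ(A) = 2

Enumerate directed cycles and compute their means (weight / length). Sample:
  cycle 0 → 0: weight = 8, length = 1, mean = 8/1 ≈ 8.000
  cycle 1 → 1: weight = 2, length = 1, mean = 2/1 ≈ 2.000
  cycle 2 → 2: weight = 9, length = 1, mean = 9/1 ≈ 9.000
  cycle 0 → 1 → 0: weight = 15, length = 2, mean = 15/2 ≈ 7.500
  cycle 0 → 2 → 0: weight = 6, length = 2, mean = 6/2 ≈ 3.000
  cycle 1 → 0 → 1: weight = 15, length = 2, mean = 15/2 ≈ 7.500
Minimum mean = 2.000, attained e.g. along the cycle 1 → 1 with weight 2 and length 1. So λ(A) = 2/1 = 2.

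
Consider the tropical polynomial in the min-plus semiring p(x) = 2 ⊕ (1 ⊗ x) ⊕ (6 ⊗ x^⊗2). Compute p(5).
p(5) = 2

A tropical monomial a ⊗ x^⊗i evaluates to a + i · x. Evaluating each term at x = 5:
  Term 0 contributes 2 + 0 · 5 = 2
  Term 1 contributes 1 + 1 · 5 = 6
  Term 2 contributes 6 + 2 · 5 = 16
p(5) = ⊕ of these = min[2, 6, 16] = 2.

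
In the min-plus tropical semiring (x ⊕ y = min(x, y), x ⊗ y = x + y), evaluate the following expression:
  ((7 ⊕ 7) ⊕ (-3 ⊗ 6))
((7 ⊕ 7) ⊕ (-3 ⊗ 6)) = 3

Expand innermost to outermost. Recall ⊕ takes the minimum of its arguments and ⊗ takes their sum. Working out the expression ((7 ⊕ 7) ⊕ (-3 ⊗ 6)) gives 3.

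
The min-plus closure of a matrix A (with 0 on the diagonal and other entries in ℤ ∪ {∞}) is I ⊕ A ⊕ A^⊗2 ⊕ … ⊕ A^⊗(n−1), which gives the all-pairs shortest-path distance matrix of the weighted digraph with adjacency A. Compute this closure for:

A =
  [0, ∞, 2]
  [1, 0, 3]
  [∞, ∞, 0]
Closure =
  [0, ∞, 2]
  [1, 0, 3]
  [∞, ∞, 0]

This is the Floyd-Warshall all-pairs shortest-path computation. For each intermediate vertex k = 0, 1, …, 2, update dist[i][j] ← min(dist[i][j], dist[i][k] + dist[k][j]). The final matrix gives, for each (i, j), the minimum total weight of any directed path from i to j (possibly empty when i = j).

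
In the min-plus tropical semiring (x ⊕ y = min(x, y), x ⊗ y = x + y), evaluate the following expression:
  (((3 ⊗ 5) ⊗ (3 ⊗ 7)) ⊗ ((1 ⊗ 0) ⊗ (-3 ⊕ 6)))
(((3 ⊗ 5) ⊗ (3 ⊗ 7)) ⊗ ((1 ⊗ 0) ⊗ (-3 ⊕ 6))) = 16

Expand innermost to outermost. Recall ⊕ takes the minimum of its arguments and ⊗ takes their sum. Working out the expression (((3 ⊗ 5) ⊗ (3 ⊗ 7)) ⊗ ((1 ⊗ 0) ⊗ (-3 ⊕ 6))) gives 16.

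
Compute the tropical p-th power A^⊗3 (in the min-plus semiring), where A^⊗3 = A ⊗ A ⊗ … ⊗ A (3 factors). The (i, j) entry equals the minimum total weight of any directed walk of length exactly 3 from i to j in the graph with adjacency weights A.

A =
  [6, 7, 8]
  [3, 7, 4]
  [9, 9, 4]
A^⊗3 =
  [16, 17, 15]
  [13, 16, 12]
  [16, 17, 12]

Each entry (A^⊗3)_ij equals the minimum over all length-3 walks i = v_0 → v_1 → … → v_3 = j of Σ_t A[v_t][v_{t+1}]. For example, for (i, j) = (0, 2) we minimise over 9 possible intermediate vertex sequences; the minimum is 15, attained along the walk 0 → 1 → 2 → 2.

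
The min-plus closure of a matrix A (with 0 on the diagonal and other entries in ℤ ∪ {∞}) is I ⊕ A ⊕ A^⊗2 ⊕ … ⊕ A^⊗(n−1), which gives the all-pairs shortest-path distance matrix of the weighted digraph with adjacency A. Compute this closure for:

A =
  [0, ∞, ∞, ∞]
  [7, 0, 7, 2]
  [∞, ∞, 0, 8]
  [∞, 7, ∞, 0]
Closure =
  [0, ∞, ∞, ∞]
  [7, 0, 7, 2]
  [22, 15, 0, 8]
  [14, 7, 14, 0]

This is the Floyd-Warshall all-pairs shortest-path computation. For each intermediate vertex k = 0, 1, …, 3, update dist[i][j] ← min(dist[i][j], dist[i][k] + dist[k][j]). The final matrix gives, for each (i, j), the minimum total weight of any directed path from i to j (possibly empty when i = j).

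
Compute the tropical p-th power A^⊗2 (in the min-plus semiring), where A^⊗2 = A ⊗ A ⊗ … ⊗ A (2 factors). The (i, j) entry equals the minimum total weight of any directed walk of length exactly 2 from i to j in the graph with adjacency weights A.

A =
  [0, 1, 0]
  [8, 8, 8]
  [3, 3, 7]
A^⊗2 =
  [0, 1, 0]
  [8, 9, 8]
  [3, 4, 3]

Each entry (A^⊗2)_ij equals the minimum over all length-2 walks i = v_0 → v_1 → … → v_2 = j of Σ_t A[v_t][v_{t+1}]. For example, for (i, j) = (0, 2) we minimise over 3 possible intermediate vertex sequences; the minimum is 0, attained along the walk 0 → 0 → 2.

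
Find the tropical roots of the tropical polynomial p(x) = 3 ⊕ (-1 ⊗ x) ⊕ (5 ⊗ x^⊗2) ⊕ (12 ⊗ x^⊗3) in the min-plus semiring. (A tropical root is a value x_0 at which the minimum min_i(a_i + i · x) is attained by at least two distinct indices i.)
Roots: {-7, -6, 4}

Each tropical root is a break point of the lower envelope of the lines y = a_i + i · x (there are 4 lines, with slopes 0, 1, ..., 3). Only the lines that attain the minimum somewhere contribute to roots; other lines are dominated. Here the surviving (envelope) indices are i = 3, i = 2, i = 1, i = 0.
Intersections between consecutive envelope lines give the roots: for adjacent envelope indices i < j the intersection is x = (a_i − a_j) / (j − i). Reading off the sorted break points: {-7, -6, 4}.
Verification: at each break x_0, at least two indices attain the minimum of min_i(a_i + i · x_0).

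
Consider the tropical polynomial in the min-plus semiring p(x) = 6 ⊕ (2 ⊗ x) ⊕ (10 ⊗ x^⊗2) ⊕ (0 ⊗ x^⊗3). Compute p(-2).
p(-2) = -6

A tropical monomial a ⊗ x^⊗i evaluates to a + i · x. Evaluating each term at x = -2:
  Term 0 contributes 6 + 0 · -2 = 6
  Term 1 contributes 2 + 1 · -2 = 0
  Term 2 contributes 10 + 2 · -2 = 6
  Term 3 contributes 0 + 3 · -2 = -6
p(-2) = ⊕ of these = min[6, 0, 6, -6] = -6.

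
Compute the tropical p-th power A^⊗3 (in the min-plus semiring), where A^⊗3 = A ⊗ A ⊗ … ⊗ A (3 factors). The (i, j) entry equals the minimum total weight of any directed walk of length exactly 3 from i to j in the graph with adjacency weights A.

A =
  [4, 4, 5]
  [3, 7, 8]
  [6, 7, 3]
A^⊗3 =
  [11, 11, 11]
  [10, 11, 11]
  [12, 13, 9]

Each entry (A^⊗3)_ij equals the minimum over all length-3 walks i = v_0 → v_1 → … → v_3 = j of Σ_t A[v_t][v_{t+1}]. For example, for (i, j) = (0, 2) we minimise over 9 possible intermediate vertex sequences; the minimum is 11, attained along the walk 0 → 2 → 2 → 2.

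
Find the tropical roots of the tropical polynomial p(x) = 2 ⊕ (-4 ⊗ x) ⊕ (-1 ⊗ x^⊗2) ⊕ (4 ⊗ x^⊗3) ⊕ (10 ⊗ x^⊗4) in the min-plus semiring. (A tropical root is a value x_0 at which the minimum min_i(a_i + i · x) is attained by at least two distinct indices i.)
Roots: {-6, -5, -3, 6}

Each tropical root is a break point of the lower envelope of the lines y = a_i + i · x (there are 5 lines, with slopes 0, 1, ..., 4). Only the lines that attain the minimum somewhere contribute to roots; other lines are dominated. Here the surviving (envelope) indices are i = 4, i = 3, i = 2, i = 1, i = 0.
Intersections between consecutive envelope lines give the roots: for adjacent envelope indices i < j the intersection is x = (a_i − a_j) / (j − i). Reading off the sorted break points: {-6, -5, -3, 6}.
Verification: at each break x_0, at least two indices attain the minimum of min_i(a_i + i · x_0).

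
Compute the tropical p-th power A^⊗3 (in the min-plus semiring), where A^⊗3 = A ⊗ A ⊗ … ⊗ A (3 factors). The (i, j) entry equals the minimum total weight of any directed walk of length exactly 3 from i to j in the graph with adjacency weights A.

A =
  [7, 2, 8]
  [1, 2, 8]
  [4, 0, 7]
A^⊗3 =
  [5, 5, 11]
  [4, 5, 11]
  [3, 3, 9]

Each entry (A^⊗3)_ij equals the minimum over all length-3 walks i = v_0 → v_1 → … → v_3 = j of Σ_t A[v_t][v_{t+1}]. For example, for (i, j) = (0, 2) we minimise over 9 possible intermediate vertex sequences; the minimum is 11, attained along the walk 0 → 1 → 0 → 2.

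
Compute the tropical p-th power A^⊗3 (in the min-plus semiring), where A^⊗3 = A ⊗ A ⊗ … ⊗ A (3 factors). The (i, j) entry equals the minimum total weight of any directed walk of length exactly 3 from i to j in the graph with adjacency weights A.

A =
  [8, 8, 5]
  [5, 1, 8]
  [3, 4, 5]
A^⊗3 =
  [13, 10, 13]
  [7, 3, 10]
  [10, 6, 13]

Each entry (A^⊗3)_ij equals the minimum over all length-3 walks i = v_0 → v_1 → … → v_3 = j of Σ_t A[v_t][v_{t+1}]. For example, for (i, j) = (0, 2) we minimise over 9 possible intermediate vertex sequences; the minimum is 13, attained along the walk 0 → 2 → 0 → 2.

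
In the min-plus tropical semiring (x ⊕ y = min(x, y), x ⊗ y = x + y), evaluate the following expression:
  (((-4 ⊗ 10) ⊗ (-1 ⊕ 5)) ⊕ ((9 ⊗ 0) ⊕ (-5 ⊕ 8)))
(((-4 ⊗ 10) ⊗ (-1 ⊕ 5)) ⊕ ((9 ⊗ 0) ⊕ (-5 ⊕ 8))) = -5

Expand innermost to outermost. Recall ⊕ takes the minimum of its arguments and ⊗ takes their sum. Working out the expression (((-4 ⊗ 10) ⊗ (-1 ⊕ 5)) ⊕ ((9 ⊗ 0) ⊕ (-5 ⊕ 8))) gives -5.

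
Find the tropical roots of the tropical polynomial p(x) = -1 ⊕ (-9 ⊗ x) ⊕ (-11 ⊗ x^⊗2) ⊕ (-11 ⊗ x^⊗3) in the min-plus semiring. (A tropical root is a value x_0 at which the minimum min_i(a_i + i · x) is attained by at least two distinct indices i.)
Roots: {0, 2, 8}

Each tropical root is a break point of the lower envelope of the lines y = a_i + i · x (there are 4 lines, with slopes 0, 1, ..., 3). Only the lines that attain the minimum somewhere contribute to roots; other lines are dominated. Here the surviving (envelope) indices are i = 3, i = 2, i = 1, i = 0.
Intersections between consecutive envelope lines give the roots: for adjacent envelope indices i < j the intersection is x = (a_i − a_j) / (j − i). Reading off the sorted break points: {0, 2, 8}.
Verification: at each break x_0, at least two indices attain the minimum of min_i(a_i + i · x_0).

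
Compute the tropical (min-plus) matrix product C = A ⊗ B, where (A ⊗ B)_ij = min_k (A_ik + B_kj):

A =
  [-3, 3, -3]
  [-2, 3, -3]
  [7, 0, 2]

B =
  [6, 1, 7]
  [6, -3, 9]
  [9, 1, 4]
A ⊗ B =
  [3, -2, 1]
  [4, -2, 1]
  [6, -3, 6]

Apply the min-plus product entry-by-entry:
  C[0][0] = min over k of (A[0][0] + B[0][0] = -3 + 6 = 3, A[0][1] + B[1][0] = 3 + 6 = 9, A[0][2] + B[2][0] = -3 + 9 = 6) = 3 (attained at k = 0)
  C[0][1] = min over k of (A[0][0] + B[0][1] = -3 + 1 = -2, A[0][1] + B[1][1] = 3 + -3 = 0, A[0][2] + B[2][1] = -3 + 1 = -2) = -2 (attained at k = 0)
  C[0][2] = min over k of (A[0][0] + B[0][2] = -3 + 7 = 4, A[0][1] + B[1][2] = 3 + 9 = 12, A[0][2] + B[2][2] = -3 + 4 = 1) = 1 (attained at k = 2)
  C[1][0] = min over k of (A[1][0] + B[0][0] = -2 + 6 = 4, A[1][1] + B[1][0] = 3 + 6 = 9, A[1][2] + B[2][0] = -3 + 9 = 6) = 4 (attained at k = 0)
  C[1][1] = min over k of (A[1][0] + B[0][1] = -2 + 1 = -1, A[1][1] + B[1][1] = 3 + -3 = 0, A[1][2] + B[2][1] = -3 + 1 = -2) = -2 (attained at k = 2)
  C[1][2] = min over k of (A[1][0] + B[0][2] = -2 + 7 = 5, A[1][1] + B[1][2] = 3 + 9 = 12, A[1][2] + B[2][2] = -3 + 4 = 1) = 1 (attained at k = 2)
  C[2][0] = min over k of (A[2][0] + B[0][0] = 7 + 6 = 13, A[2][1] + B[1][0] = 0 + 6 = 6, A[2][2] + B[2][0] = 2 + 9 = 11) = 6 (attained at k = 1)
  C[2][1] = min over k of (A[2][0] + B[0][1] = 7 + 1 = 8, A[2][1] + B[1][1] = 0 + -3 = -3, A[2][2] + B[2][1] = 2 + 1 = 3) = -3 (attained at k = 1)
  C[2][2] = min over k of (A[2][0] + B[0][2] = 7 + 7 = 14, A[2][1] + B[1][2] = 0 + 9 = 9, A[2][2] + B[2][2] = 2 + 4 = 6) = 6 (attained at k = 2)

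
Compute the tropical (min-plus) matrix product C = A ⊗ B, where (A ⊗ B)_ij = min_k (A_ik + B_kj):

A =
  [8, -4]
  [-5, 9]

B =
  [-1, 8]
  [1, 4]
A ⊗ B =
  [-3, 0]
  [-6, 3]

Apply the min-plus product entry-by-entry:
  C[0][0] = min over k of (A[0][0] + B[0][0] = 8 + -1 = 7, A[0][1] + B[1][0] = -4 + 1 = -3) = -3 (attained at k = 1)
  C[0][1] = min over k of (A[0][0] + B[0][1] = 8 + 8 = 16, A[0][1] + B[1][1] = -4 + 4 = 0) = 0 (attained at k = 1)
  C[1][0] = min over k of (A[1][0] + B[0][0] = -5 + -1 = -6, A[1][1] + B[1][0] = 9 + 1 = 10) = -6 (attained at k = 0)
  C[1][1] = min over k of (A[1][0] + B[0][1] = -5 + 8 = 3, A[1][1] + B[1][1] = 9 + 4 = 13) = 3 (attained at k = 0)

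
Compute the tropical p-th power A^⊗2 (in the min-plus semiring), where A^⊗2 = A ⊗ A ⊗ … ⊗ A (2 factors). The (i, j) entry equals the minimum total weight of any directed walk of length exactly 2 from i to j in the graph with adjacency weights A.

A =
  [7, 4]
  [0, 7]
A^⊗2 =
  [4, 11]
  [7, 4]

Each entry (A^⊗2)_ij equals the minimum over all length-2 walks i = v_0 → v_1 → … → v_2 = j of Σ_t A[v_t][v_{t+1}]. For example, for (i, j) = (0, 1) we minimise over 2 possible intermediate vertex sequences; the minimum is 11, attained along the walk 0 → 0 → 1.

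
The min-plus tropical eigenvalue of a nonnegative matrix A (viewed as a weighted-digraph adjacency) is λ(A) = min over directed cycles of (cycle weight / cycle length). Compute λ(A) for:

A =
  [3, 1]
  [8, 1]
λ(A) = 1

Enumerate directed cycles and compute their means (weight / length). Sample:
  cycle 0 → 0: weight = 3, length = 1, mean = 3/1 ≈ 3.000
  cycle 1 → 1: weight = 1, length = 1, mean = 1/1 ≈ 1.000
  cycle 0 → 1 → 0: weight = 9, length = 2, mean = 9/2 ≈ 4.500
  cycle 1 → 0 → 1: weight = 9, length = 2, mean = 9/2 ≈ 4.500
Minimum mean = 1.000, attained e.g. along the cycle 1 → 1 with weight 1 and length 1. So λ(A) = 1/1 = 1.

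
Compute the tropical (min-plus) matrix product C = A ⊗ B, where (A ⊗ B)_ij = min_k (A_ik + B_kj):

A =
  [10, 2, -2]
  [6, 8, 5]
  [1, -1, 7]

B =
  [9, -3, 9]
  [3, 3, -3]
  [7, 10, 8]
A ⊗ B =
  [5, 5, -1]
  [11, 3, 5]
  [2, -2, -4]

Apply the min-plus product entry-by-entry:
  C[0][0] = min over k of (A[0][0] + B[0][0] = 10 + 9 = 19, A[0][1] + B[1][0] = 2 + 3 = 5, A[0][2] + B[2][0] = -2 + 7 = 5) = 5 (attained at k = 1)
  C[0][1] = min over k of (A[0][0] + B[0][1] = 10 + -3 = 7, A[0][1] + B[1][1] = 2 + 3 = 5, A[0][2] + B[2][1] = -2 + 10 = 8) = 5 (attained at k = 1)
  C[0][2] = min over k of (A[0][0] + B[0][2] = 10 + 9 = 19, A[0][1] + B[1][2] = 2 + -3 = -1, A[0][2] + B[2][2] = -2 + 8 = 6) = -1 (attained at k = 1)
  C[1][0] = min over k of (A[1][0] + B[0][0] = 6 + 9 = 15, A[1][1] + B[1][0] = 8 + 3 = 11, A[1][2] + B[2][0] = 5 + 7 = 12) = 11 (attained at k = 1)
  C[1][1] = min over k of (A[1][0] + B[0][1] = 6 + -3 = 3, A[1][1] + B[1][1] = 8 + 3 = 11, A[1][2] + B[2][1] = 5 + 10 = 15) = 3 (attained at k = 0)
  C[1][2] = min over k of (A[1][0] + B[0][2] = 6 + 9 = 15, A[1][1] + B[1][2] = 8 + -3 = 5, A[1][2] + B[2][2] = 5 + 8 = 13) = 5 (attained at k = 1)
  C[2][0] = min over k of (A[2][0] + B[0][0] = 1 + 9 = 10, A[2][1] + B[1][0] = -1 + 3 = 2, A[2][2] + B[2][0] = 7 + 7 = 14) = 2 (attained at k = 1)
  C[2][1] = min over k of (A[2][0] + B[0][1] = 1 + -3 = -2, A[2][1] + B[1][1] = -1 + 3 = 2, A[2][2] + B[2][1] = 7 + 10 = 17) = -2 (attained at k = 0)
  C[2][2] = min over k of (A[2][0] + B[0][2] = 1 + 9 = 10, A[2][1] + B[1][2] = -1 + -3 = -4, A[2][2] + B[2][2] = 7 + 8 = 15) = -4 (attained at k = 1)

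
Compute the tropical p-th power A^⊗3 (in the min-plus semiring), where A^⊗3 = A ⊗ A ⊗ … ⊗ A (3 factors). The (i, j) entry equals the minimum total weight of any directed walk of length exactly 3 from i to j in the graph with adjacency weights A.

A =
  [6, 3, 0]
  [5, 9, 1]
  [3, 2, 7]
A^⊗3 =
  [7, 6, 3]
  [8, 7, 4]
  [6, 5, 7]

Each entry (A^⊗3)_ij equals the minimum over all length-3 walks i = v_0 → v_1 → … → v_3 = j of Σ_t A[v_t][v_{t+1}]. For example, for (i, j) = (0, 2) we minimise over 9 possible intermediate vertex sequences; the minimum is 3, attained along the walk 0 → 2 → 0 → 2.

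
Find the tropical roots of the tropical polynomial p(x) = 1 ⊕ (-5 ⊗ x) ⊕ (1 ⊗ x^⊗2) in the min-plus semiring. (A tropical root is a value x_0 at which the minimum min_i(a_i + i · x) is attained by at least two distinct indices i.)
Roots: {-6, 6}

Each tropical root is a break point of the lower envelope of the lines y = a_i + i · x (there are 3 lines, with slopes 0, 1, ..., 2). Only the lines that attain the minimum somewhere contribute to roots; other lines are dominated. Here the surviving (envelope) indices are i = 2, i = 1, i = 0.
Intersections between consecutive envelope lines give the roots: for adjacent envelope indices i < j the intersection is x = (a_i − a_j) / (j − i). Reading off the sorted break points: {-6, 6}.
Verification: at each break x_0, at least two indices attain the minimum of min_i(a_i + i · x_0).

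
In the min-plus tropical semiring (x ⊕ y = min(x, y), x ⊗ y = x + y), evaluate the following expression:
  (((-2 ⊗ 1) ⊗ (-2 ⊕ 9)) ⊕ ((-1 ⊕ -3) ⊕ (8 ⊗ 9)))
(((-2 ⊗ 1) ⊗ (-2 ⊕ 9)) ⊕ ((-1 ⊕ -3) ⊕ (8 ⊗ 9))) = -3

Expand innermost to outermost. Recall ⊕ takes the minimum of its arguments and ⊗ takes their sum. Working out the expression (((-2 ⊗ 1) ⊗ (-2 ⊕ 9)) ⊕ ((-1 ⊕ -3) ⊕ (8 ⊗ 9))) gives -3.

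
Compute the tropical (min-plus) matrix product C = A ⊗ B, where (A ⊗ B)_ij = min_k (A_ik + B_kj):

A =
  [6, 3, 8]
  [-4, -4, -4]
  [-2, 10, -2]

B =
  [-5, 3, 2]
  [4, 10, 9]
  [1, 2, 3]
A ⊗ B =
  [1, 9, 8]
  [-9, -2, -2]
  [-7, 0, 0]

Apply the min-plus product entry-by-entry:
  C[0][0] = min over k of (A[0][0] + B[0][0] = 6 + -5 = 1, A[0][1] + B[1][0] = 3 + 4 = 7, A[0][2] + B[2][0] = 8 + 1 = 9) = 1 (attained at k = 0)
  C[0][1] = min over k of (A[0][0] + B[0][1] = 6 + 3 = 9, A[0][1] + B[1][1] = 3 + 10 = 13, A[0][2] + B[2][1] = 8 + 2 = 10) = 9 (attained at k = 0)
  C[0][2] = min over k of (A[0][0] + B[0][2] = 6 + 2 = 8, A[0][1] + B[1][2] = 3 + 9 = 12, A[0][2] + B[2][2] = 8 + 3 = 11) = 8 (attained at k = 0)
  C[1][0] = min over k of (A[1][0] + B[0][0] = -4 + -5 = -9, A[1][1] + B[1][0] = -4 + 4 = 0, A[1][2] + B[2][0] = -4 + 1 = -3) = -9 (attained at k = 0)
  C[1][1] = min over k of (A[1][0] + B[0][1] = -4 + 3 = -1, A[1][1] + B[1][1] = -4 + 10 = 6, A[1][2] + B[2][1] = -4 + 2 = -2) = -2 (attained at k = 2)
  C[1][2] = min over k of (A[1][0] + B[0][2] = -4 + 2 = -2, A[1][1] + B[1][2] = -4 + 9 = 5, A[1][2] + B[2][2] = -4 + 3 = -1) = -2 (attained at k = 0)
  C[2][0] = min over k of (A[2][0] + B[0][0] = -2 + -5 = -7, A[2][1] + B[1][0] = 10 + 4 = 14, A[2][2] + B[2][0] = -2 + 1 = -1) = -7 (attained at k = 0)
  C[2][1] = min over k of (A[2][0] + B[0][1] = -2 + 3 = 1, A[2][1] + B[1][1] = 10 + 10 = 20, A[2][2] + B[2][1] = -2 + 2 = 0) = 0 (attained at k = 2)
  C[2][2] = min over k of (A[2][0] + B[0][2] = -2 + 2 = 0, A[2][1] + B[1][2] = 10 + 9 = 19, A[2][2] + B[2][2] = -2 + 3 = 1) = 0 (attained at k = 0)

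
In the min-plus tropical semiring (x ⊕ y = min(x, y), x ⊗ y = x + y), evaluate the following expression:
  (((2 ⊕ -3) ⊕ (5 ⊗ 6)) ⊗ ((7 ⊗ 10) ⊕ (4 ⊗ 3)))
(((2 ⊕ -3) ⊕ (5 ⊗ 6)) ⊗ ((7 ⊗ 10) ⊕ (4 ⊗ 3))) = 4

Expand innermost to outermost. Recall ⊕ takes the minimum of its arguments and ⊗ takes their sum. Working out the expression (((2 ⊕ -3) ⊕ (5 ⊗ 6)) ⊗ ((7 ⊗ 10) ⊕ (4 ⊗ 3))) gives 4.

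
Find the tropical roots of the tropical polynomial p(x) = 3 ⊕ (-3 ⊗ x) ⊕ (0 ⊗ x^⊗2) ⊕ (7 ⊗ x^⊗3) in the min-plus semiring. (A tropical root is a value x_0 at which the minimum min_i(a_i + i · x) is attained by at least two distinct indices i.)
Roots: {-7, -3, 6}

Each tropical root is a break point of the lower envelope of the lines y = a_i + i · x (there are 4 lines, with slopes 0, 1, ..., 3). Only the lines that attain the minimum somewhere contribute to roots; other lines are dominated. Here the surviving (envelope) indices are i = 3, i = 2, i = 1, i = 0.
Intersections between consecutive envelope lines give the roots: for adjacent envelope indices i < j the intersection is x = (a_i − a_j) / (j − i). Reading off the sorted break points: {-7, -3, 6}.
Verification: at each break x_0, at least two indices attain the minimum of min_i(a_i + i · x_0).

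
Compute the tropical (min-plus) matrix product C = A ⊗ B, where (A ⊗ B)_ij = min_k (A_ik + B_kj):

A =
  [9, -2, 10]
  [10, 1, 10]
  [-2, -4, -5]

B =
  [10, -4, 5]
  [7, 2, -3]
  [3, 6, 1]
A ⊗ B =
  [5, 0, -5]
  [8, 3, -2]
  [-2, -6, -7]

Apply the min-plus product entry-by-entry:
  C[0][0] = min over k of (A[0][0] + B[0][0] = 9 + 10 = 19, A[0][1] + B[1][0] = -2 + 7 = 5, A[0][2] + B[2][0] = 10 + 3 = 13) = 5 (attained at k = 1)
  C[0][1] = min over k of (A[0][0] + B[0][1] = 9 + -4 = 5, A[0][1] + B[1][1] = -2 + 2 = 0, A[0][2] + B[2][1] = 10 + 6 = 16) = 0 (attained at k = 1)
  C[0][2] = min over k of (A[0][0] + B[0][2] = 9 + 5 = 14, A[0][1] + B[1][2] = -2 + -3 = -5, A[0][2] + B[2][2] = 10 + 1 = 11) = -5 (attained at k = 1)
  C[1][0] = min over k of (A[1][0] + B[0][0] = 10 + 10 = 20, A[1][1] + B[1][0] = 1 + 7 = 8, A[1][2] + B[2][0] = 10 + 3 = 13) = 8 (attained at k = 1)
  C[1][1] = min over k of (A[1][0] + B[0][1] = 10 + -4 = 6, A[1][1] + B[1][1] = 1 + 2 = 3, A[1][2] + B[2][1] = 10 + 6 = 16) = 3 (attained at k = 1)
  C[1][2] = min over k of (A[1][0] + B[0][2] = 10 + 5 = 15, A[1][1] + B[1][2] = 1 + -3 = -2, A[1][2] + B[2][2] = 10 + 1 = 11) = -2 (attained at k = 1)
  C[2][0] = min over k of (A[2][0] + B[0][0] = -2 + 10 = 8, A[2][1] + B[1][0] = -4 + 7 = 3, A[2][2] + B[2][0] = -5 + 3 = -2) = -2 (attained at k = 2)
  C[2][1] = min over k of (A[2][0] + B[0][1] = -2 + -4 = -6, A[2][1] + B[1][1] = -4 + 2 = -2, A[2][2] + B[2][1] = -5 + 6 = 1) = -6 (attained at k = 0)
  C[2][2] = min over k of (A[2][0] + B[0][2] = -2 + 5 = 3, A[2][1] + B[1][2] = -4 + -3 = -7, A[2][2] + B[2][2] = -5 + 1 = -4) = -7 (attained at k = 1)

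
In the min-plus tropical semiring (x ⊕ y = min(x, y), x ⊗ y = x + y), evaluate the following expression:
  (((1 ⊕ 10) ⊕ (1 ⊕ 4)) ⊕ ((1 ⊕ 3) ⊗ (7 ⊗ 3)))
(((1 ⊕ 10) ⊕ (1 ⊕ 4)) ⊕ ((1 ⊕ 3) ⊗ (7 ⊗ 3))) = 1

Expand innermost to outermost. Recall ⊕ takes the minimum of its arguments and ⊗ takes their sum. Working out the expression (((1 ⊕ 10) ⊕ (1 ⊕ 4)) ⊕ ((1 ⊕ 3) ⊗ (7 ⊗ 3))) gives 1.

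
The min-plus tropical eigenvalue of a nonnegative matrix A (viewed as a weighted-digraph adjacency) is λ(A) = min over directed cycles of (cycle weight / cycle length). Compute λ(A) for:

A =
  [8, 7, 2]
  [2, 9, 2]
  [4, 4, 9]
λ(A) = 8/3

Enumerate directed cycles and compute their means (weight / length). Sample:
  cycle 0 → 0: weight = 8, length = 1, mean = 8/1 ≈ 8.000
  cycle 1 → 1: weight = 9, length = 1, mean = 9/1 ≈ 9.000
  cycle 2 → 2: weight = 9, length = 1, mean = 9/1 ≈ 9.000
  cycle 0 → 1 → 0: weight = 9, length = 2, mean = 9/2 ≈ 4.500
  cycle 0 → 2 → 0: weight = 6, length = 2, mean = 6/2 ≈ 3.000
  cycle 1 → 0 → 1: weight = 9, length = 2, mean = 9/2 ≈ 4.500
Minimum mean = 2.667, attained e.g. along the cycle 0 → 2 → 1 → 0 with weight 8 and length 3. So λ(A) = 8/3 = 8/3.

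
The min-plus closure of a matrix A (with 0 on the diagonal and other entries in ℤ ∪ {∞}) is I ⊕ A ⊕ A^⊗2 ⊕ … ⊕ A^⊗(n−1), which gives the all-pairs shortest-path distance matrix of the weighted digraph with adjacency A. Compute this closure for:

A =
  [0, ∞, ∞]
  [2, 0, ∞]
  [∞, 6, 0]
Closure =
  [0, ∞, ∞]
  [2, 0, ∞]
  [8, 6, 0]

This is the Floyd-Warshall all-pairs shortest-path computation. For each intermediate vertex k = 0, 1, …, 2, update dist[i][j] ← min(dist[i][j], dist[i][k] + dist[k][j]). The final matrix gives, for each (i, j), the minimum total weight of any directed path from i to j (possibly empty when i = j).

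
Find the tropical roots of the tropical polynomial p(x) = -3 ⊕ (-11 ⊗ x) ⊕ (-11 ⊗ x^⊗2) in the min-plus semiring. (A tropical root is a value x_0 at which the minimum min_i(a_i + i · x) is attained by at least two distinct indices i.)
Roots: {0, 8}

Each tropical root is a break point of the lower envelope of the lines y = a_i + i · x (there are 3 lines, with slopes 0, 1, ..., 2). Only the lines that attain the minimum somewhere contribute to roots; other lines are dominated. Here the surviving (envelope) indices are i = 2, i = 1, i = 0.
Intersections between consecutive envelope lines give the roots: for adjacent envelope indices i < j the intersection is x = (a_i − a_j) / (j − i). Reading off the sorted break points: {0, 8}.
Verification: at each break x_0, at least two indices attain the minimum of min_i(a_i + i · x_0).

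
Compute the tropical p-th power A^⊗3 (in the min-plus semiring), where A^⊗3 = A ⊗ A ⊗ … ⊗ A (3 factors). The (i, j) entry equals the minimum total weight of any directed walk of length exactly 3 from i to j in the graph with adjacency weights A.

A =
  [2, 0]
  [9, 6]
A^⊗3 =
  [6, 4]
  [13, 11]

Each entry (A^⊗3)_ij equals the minimum over all length-3 walks i = v_0 → v_1 → … → v_3 = j of Σ_t A[v_t][v_{t+1}]. For example, for (i, j) = (0, 1) we minimise over 4 possible intermediate vertex sequences; the minimum is 4, attained along the walk 0 → 0 → 0 → 1.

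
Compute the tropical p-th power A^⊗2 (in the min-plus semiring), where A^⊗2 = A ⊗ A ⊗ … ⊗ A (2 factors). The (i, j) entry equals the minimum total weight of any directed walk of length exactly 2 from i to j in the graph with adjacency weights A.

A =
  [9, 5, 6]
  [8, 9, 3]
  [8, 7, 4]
A^⊗2 =
  [13, 13, 8]
  [11, 10, 7]
  [12, 11, 8]

Each entry (A^⊗2)_ij equals the minimum over all length-2 walks i = v_0 → v_1 → … → v_2 = j of Σ_t A[v_t][v_{t+1}]. For example, for (i, j) = (0, 2) we minimise over 3 possible intermediate vertex sequences; the minimum is 8, attained along the walk 0 → 1 → 2.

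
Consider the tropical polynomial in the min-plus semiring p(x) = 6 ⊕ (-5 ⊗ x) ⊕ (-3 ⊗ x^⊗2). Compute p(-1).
p(-1) = -6

A tropical monomial a ⊗ x^⊗i evaluates to a + i · x. Evaluating each term at x = -1:
  Term 0 contributes 6 + 0 · -1 = 6
  Term 1 contributes -5 + 1 · -1 = -6
  Term 2 contributes -3 + 2 · -1 = -5
p(-1) = ⊕ of these = min[6, -6, -5] = -6.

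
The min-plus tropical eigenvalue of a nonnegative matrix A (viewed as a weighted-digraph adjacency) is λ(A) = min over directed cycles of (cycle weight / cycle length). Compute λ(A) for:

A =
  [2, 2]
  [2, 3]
λ(A) = 2

Enumerate directed cycles and compute their means (weight / length). Sample:
  cycle 0 → 0: weight = 2, length = 1, mean = 2/1 ≈ 2.000
  cycle 1 → 1: weight = 3, length = 1, mean = 3/1 ≈ 3.000
  cycle 0 → 1 → 0: weight = 4, length = 2, mean = 4/2 ≈ 2.000
  cycle 1 → 0 → 1: weight = 4, length = 2, mean = 4/2 ≈ 2.000
Minimum mean = 2.000, attained e.g. along the cycle 0 → 0 with weight 2 and length 1. So λ(A) = 2/1 = 2.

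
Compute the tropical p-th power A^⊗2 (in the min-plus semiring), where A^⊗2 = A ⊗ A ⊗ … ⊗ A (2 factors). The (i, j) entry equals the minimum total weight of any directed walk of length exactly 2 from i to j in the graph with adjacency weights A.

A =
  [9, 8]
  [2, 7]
A^⊗2 =
  [10, 15]
  [9, 10]

Each entry (A^⊗2)_ij equals the minimum over all length-2 walks i = v_0 → v_1 → … → v_2 = j of Σ_t A[v_t][v_{t+1}]. For example, for (i, j) = (0, 1) we minimise over 2 possible intermediate vertex sequences; the minimum is 15, attained along the walk 0 → 1 → 1.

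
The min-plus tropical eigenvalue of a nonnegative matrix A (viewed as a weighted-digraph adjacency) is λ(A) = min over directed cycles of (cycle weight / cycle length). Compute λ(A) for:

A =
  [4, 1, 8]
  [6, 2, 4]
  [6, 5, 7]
λ(A) = 2

Enumerate directed cycles and compute their means (weight / length). Sample:
  cycle 0 → 0: weight = 4, length = 1, mean = 4/1 ≈ 4.000
  cycle 1 → 1: weight = 2, length = 1, mean = 2/1 ≈ 2.000
  cycle 2 → 2: weight = 7, length = 1, mean = 7/1 ≈ 7.000
  cycle 0 → 1 → 0: weight = 7, length = 2, mean = 7/2 ≈ 3.500
  cycle 0 → 2 → 0: weight = 14, length = 2, mean = 14/2 ≈ 7.000
  cycle 1 → 0 → 1: weight = 7, length = 2, mean = 7/2 ≈ 3.500
Minimum mean = 2.000, attained e.g. along the cycle 1 → 1 with weight 2 and length 1. So λ(A) = 2/1 = 2.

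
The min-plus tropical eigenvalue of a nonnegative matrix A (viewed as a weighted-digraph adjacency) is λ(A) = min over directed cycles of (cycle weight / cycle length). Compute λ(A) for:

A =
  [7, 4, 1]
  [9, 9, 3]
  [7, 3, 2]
λ(A) = 2

Enumerate directed cycles and compute their means (weight / length). Sample:
  cycle 0 → 0: weight = 7, length = 1, mean = 7/1 ≈ 7.000
  cycle 1 → 1: weight = 9, length = 1, mean = 9/1 ≈ 9.000
  cycle 2 → 2: weight = 2, length = 1, mean = 2/1 ≈ 2.000
  cycle 0 → 1 → 0: weight = 13, length = 2, mean = 13/2 ≈ 6.500
  cycle 0 → 2 → 0: weight = 8, length = 2, mean = 8/2 ≈ 4.000
  cycle 1 → 0 → 1: weight = 13, length = 2, mean = 13/2 ≈ 6.500
Minimum mean = 2.000, attained e.g. along the cycle 2 → 2 with weight 2 and length 1. So λ(A) = 2/1 = 2.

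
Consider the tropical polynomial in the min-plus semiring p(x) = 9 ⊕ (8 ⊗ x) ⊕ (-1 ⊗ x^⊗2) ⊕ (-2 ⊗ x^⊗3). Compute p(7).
p(7) = 9

A tropical monomial a ⊗ x^⊗i evaluates to a + i · x. Evaluating each term at x = 7:
  Term 0 contributes 9 + 0 · 7 = 9
  Term 1 contributes 8 + 1 · 7 = 15
  Term 2 contributes -1 + 2 · 7 = 13
  Term 3 contributes -2 + 3 · 7 = 19
p(7) = ⊕ of these = min[9, 15, 13, 19] = 9.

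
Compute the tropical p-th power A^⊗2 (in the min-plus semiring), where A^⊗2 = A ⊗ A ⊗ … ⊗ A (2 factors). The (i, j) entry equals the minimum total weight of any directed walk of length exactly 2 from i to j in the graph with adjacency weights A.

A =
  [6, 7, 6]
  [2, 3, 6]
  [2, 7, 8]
A^⊗2 =
  [8, 10, 12]
  [5, 6, 8]
  [8, 9, 8]

Each entry (A^⊗2)_ij equals the minimum over all length-2 walks i = v_0 → v_1 → … → v_2 = j of Σ_t A[v_t][v_{t+1}]. For example, for (i, j) = (0, 2) we minimise over 3 possible intermediate vertex sequences; the minimum is 12, attained along the walk 0 → 0 → 2.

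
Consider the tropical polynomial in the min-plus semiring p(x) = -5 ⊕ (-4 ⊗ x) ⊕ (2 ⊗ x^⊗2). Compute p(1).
p(1) = -5

A tropical monomial a ⊗ x^⊗i evaluates to a + i · x. Evaluating each term at x = 1:
  Term 0 contributes -5 + 0 · 1 = -5
  Term 1 contributes -4 + 1 · 1 = -3
  Term 2 contributes 2 + 2 · 1 = 4
p(1) = ⊕ of these = min[-5, -3, 4] = -5.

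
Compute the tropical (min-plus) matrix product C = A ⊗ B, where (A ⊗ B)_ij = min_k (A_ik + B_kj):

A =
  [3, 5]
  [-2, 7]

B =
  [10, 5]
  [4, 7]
A ⊗ B =
  [9, 8]
  [8, 3]

Apply the min-plus product entry-by-entry:
  C[0][0] = min over k of (A[0][0] + B[0][0] = 3 + 10 = 13, A[0][1] + B[1][0] = 5 + 4 = 9) = 9 (attained at k = 1)
  C[0][1] = min over k of (A[0][0] + B[0][1] = 3 + 5 = 8, A[0][1] + B[1][1] = 5 + 7 = 12) = 8 (attained at k = 0)
  C[1][0] = min over k of (A[1][0] + B[0][0] = -2 + 10 = 8, A[1][1] + B[1][0] = 7 + 4 = 11) = 8 (attained at k = 0)
  C[1][1] = min over k of (A[1][0] + B[0][1] = -2 + 5 = 3, A[1][1] + B[1][1] = 7 + 7 = 14) = 3 (attained at k = 0)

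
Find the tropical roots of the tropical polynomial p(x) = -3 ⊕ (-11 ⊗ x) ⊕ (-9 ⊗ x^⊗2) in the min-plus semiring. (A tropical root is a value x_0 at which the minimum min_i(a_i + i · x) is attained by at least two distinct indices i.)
Roots: {-2, 8}

Each tropical root is a break point of the lower envelope of the lines y = a_i + i · x (there are 3 lines, with slopes 0, 1, ..., 2). Only the lines that attain the minimum somewhere contribute to roots; other lines are dominated. Here the surviving (envelope) indices are i = 2, i = 1, i = 0.
Intersections between consecutive envelope lines give the roots: for adjacent envelope indices i < j the intersection is x = (a_i − a_j) / (j − i). Reading off the sorted break points: {-2, 8}.
Verification: at each break x_0, at least two indices attain the minimum of min_i(a_i + i · x_0).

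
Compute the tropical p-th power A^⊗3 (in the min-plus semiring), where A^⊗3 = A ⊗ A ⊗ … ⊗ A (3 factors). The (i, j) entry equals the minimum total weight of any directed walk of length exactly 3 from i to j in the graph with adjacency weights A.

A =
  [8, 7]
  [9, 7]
A^⊗3 =
  [23, 21]
  [23, 21]

Each entry (A^⊗3)_ij equals the minimum over all length-3 walks i = v_0 → v_1 → … → v_3 = j of Σ_t A[v_t][v_{t+1}]. For example, for (i, j) = (0, 1) we minimise over 4 possible intermediate vertex sequences; the minimum is 21, attained along the walk 0 → 1 → 1 → 1.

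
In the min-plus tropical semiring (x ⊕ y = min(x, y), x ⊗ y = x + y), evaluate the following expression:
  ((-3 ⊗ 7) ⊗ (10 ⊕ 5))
((-3 ⊗ 7) ⊗ (10 ⊕ 5)) = 9

Expand innermost to outermost. Recall ⊕ takes the minimum of its arguments and ⊗ takes their sum. Working out the expression ((-3 ⊗ 7) ⊗ (10 ⊕ 5)) gives 9.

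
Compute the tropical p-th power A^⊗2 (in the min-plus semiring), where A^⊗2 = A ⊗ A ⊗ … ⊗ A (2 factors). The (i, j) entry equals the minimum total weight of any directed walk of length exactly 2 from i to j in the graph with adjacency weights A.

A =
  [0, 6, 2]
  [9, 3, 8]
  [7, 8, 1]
A^⊗2 =
  [0, 6, 2]
  [9, 6, 9]
  [7, 9, 2]

Each entry (A^⊗2)_ij equals the minimum over all length-2 walks i = v_0 → v_1 → … → v_2 = j of Σ_t A[v_t][v_{t+1}]. For example, for (i, j) = (0, 2) we minimise over 3 possible intermediate vertex sequences; the minimum is 2, attained along the walk 0 → 0 → 2.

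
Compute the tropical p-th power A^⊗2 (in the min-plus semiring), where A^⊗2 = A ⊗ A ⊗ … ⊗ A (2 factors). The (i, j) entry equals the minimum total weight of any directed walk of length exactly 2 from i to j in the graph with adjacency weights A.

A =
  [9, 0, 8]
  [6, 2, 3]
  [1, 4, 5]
A^⊗2 =
  [6, 2, 3]
  [4, 4, 5]
  [6, 1, 7]

Each entry (A^⊗2)_ij equals the minimum over all length-2 walks i = v_0 → v_1 → … → v_2 = j of Σ_t A[v_t][v_{t+1}]. For example, for (i, j) = (0, 2) we minimise over 3 possible intermediate vertex sequences; the minimum is 3, attained along the walk 0 → 1 → 2.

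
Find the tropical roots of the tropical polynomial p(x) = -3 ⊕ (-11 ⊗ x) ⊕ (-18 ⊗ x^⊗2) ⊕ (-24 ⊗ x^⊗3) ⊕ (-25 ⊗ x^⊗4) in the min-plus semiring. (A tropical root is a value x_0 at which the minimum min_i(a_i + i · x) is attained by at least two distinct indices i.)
Roots: {1, 6, 7, 8}

Each tropical root is a break point of the lower envelope of the lines y = a_i + i · x (there are 5 lines, with slopes 0, 1, ..., 4). Only the lines that attain the minimum somewhere contribute to roots; other lines are dominated. Here the surviving (envelope) indices are i = 4, i = 3, i = 2, i = 1, i = 0.
Intersections between consecutive envelope lines give the roots: for adjacent envelope indices i < j the intersection is x = (a_i − a_j) / (j − i). Reading off the sorted break points: {1, 6, 7, 8}.
Verification: at each break x_0, at least two indices attain the minimum of min_i(a_i + i · x_0).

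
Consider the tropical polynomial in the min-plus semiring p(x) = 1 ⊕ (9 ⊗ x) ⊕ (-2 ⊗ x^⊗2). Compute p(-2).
p(-2) = -6

A tropical monomial a ⊗ x^⊗i evaluates to a + i · x. Evaluating each term at x = -2:
  Term 0 contributes 1 + 0 · -2 = 1
  Term 1 contributes 9 + 1 · -2 = 7
  Term 2 contributes -2 + 2 · -2 = -6
p(-2) = ⊕ of these = min[1, 7, -6] = -6.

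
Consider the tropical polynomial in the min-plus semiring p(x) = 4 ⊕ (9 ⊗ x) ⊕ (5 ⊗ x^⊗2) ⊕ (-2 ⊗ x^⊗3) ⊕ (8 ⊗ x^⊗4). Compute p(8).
p(8) = 4

A tropical monomial a ⊗ x^⊗i evaluates to a + i · x. Evaluating each term at x = 8:
  Term 0 contributes 4 + 0 · 8 = 4
  Term 1 contributes 9 + 1 · 8 = 17
  Term 2 contributes 5 + 2 · 8 = 21
  Term 3 contributes -2 + 3 · 8 = 22
  Term 4 contributes 8 + 4 · 8 = 40
p(8) = ⊕ of these = min[4, 17, 21, 22, 40] = 4.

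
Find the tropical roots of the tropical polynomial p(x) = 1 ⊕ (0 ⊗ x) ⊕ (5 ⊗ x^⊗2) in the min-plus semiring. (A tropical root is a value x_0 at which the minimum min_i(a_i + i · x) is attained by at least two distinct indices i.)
Roots: {-5, 1}

Each tropical root is a break point of the lower envelope of the lines y = a_i + i · x (there are 3 lines, with slopes 0, 1, ..., 2). Only the lines that attain the minimum somewhere contribute to roots; other lines are dominated. Here the surviving (envelope) indices are i = 2, i = 1, i = 0.
Intersections between consecutive envelope lines give the roots: for adjacent envelope indices i < j the intersection is x = (a_i − a_j) / (j − i). Reading off the sorted break points: {-5, 1}.
Verification: at each break x_0, at least two indices attain the minimum of min_i(a_i + i · x_0).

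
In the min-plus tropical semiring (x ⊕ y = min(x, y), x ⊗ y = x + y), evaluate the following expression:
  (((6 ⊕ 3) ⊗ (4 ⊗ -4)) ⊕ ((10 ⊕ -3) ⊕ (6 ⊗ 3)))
(((6 ⊕ 3) ⊗ (4 ⊗ -4)) ⊕ ((10 ⊕ -3) ⊕ (6 ⊗ 3))) = -3

Expand innermost to outermost. Recall ⊕ takes the minimum of its arguments and ⊗ takes their sum. Working out the expression (((6 ⊕ 3) ⊗ (4 ⊗ -4)) ⊕ ((10 ⊕ -3) ⊕ (6 ⊗ 3))) gives -3.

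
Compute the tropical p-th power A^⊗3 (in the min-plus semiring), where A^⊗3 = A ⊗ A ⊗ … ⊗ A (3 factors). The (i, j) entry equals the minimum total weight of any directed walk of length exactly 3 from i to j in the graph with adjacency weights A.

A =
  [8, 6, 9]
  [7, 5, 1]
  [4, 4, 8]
A^⊗3 =
  [11, 11, 12]
  [10, 10, 6]
  [9, 9, 10]

Each entry (A^⊗3)_ij equals the minimum over all length-3 walks i = v_0 → v_1 → … → v_3 = j of Σ_t A[v_t][v_{t+1}]. For example, for (i, j) = (0, 2) we minimise over 9 possible intermediate vertex sequences; the minimum is 12, attained along the walk 0 → 1 → 1 → 2.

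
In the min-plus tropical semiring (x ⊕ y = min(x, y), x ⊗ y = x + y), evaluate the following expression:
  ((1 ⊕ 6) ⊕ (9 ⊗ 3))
((1 ⊕ 6) ⊕ (9 ⊗ 3)) = 1

Expand innermost to outermost. Recall ⊕ takes the minimum of its arguments and ⊗ takes their sum. Working out the expression ((1 ⊕ 6) ⊕ (9 ⊗ 3)) gives 1.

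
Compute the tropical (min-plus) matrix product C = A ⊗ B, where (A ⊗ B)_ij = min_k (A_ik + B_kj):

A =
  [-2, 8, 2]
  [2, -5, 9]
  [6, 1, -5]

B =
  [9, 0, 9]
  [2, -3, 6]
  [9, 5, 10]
A ⊗ B =
  [7, -2, 7]
  [-3, -8, 1]
  [3, -2, 5]

Apply the min-plus product entry-by-entry:
  C[0][0] = min over k of (A[0][0] + B[0][0] = -2 + 9 = 7, A[0][1] + B[1][0] = 8 + 2 = 10, A[0][2] + B[2][0] = 2 + 9 = 11) = 7 (attained at k = 0)
  C[0][1] = min over k of (A[0][0] + B[0][1] = -2 + 0 = -2, A[0][1] + B[1][1] = 8 + -3 = 5, A[0][2] + B[2][1] = 2 + 5 = 7) = -2 (attained at k = 0)
  C[0][2] = min over k of (A[0][0] + B[0][2] = -2 + 9 = 7, A[0][1] + B[1][2] = 8 + 6 = 14, A[0][2] + B[2][2] = 2 + 10 = 12) = 7 (attained at k = 0)
  C[1][0] = min over k of (A[1][0] + B[0][0] = 2 + 9 = 11, A[1][1] + B[1][0] = -5 + 2 = -3, A[1][2] + B[2][0] = 9 + 9 = 18) = -3 (attained at k = 1)
  C[1][1] = min over k of (A[1][0] + B[0][1] = 2 + 0 = 2, A[1][1] + B[1][1] = -5 + -3 = -8, A[1][2] + B[2][1] = 9 + 5 = 14) = -8 (attained at k = 1)
  C[1][2] = min over k of (A[1][0] + B[0][2] = 2 + 9 = 11, A[1][1] + B[1][2] = -5 + 6 = 1, A[1][2] + B[2][2] = 9 + 10 = 19) = 1 (attained at k = 1)
  C[2][0] = min over k of (A[2][0] + B[0][0] = 6 + 9 = 15, A[2][1] + B[1][0] = 1 + 2 = 3, A[2][2] + B[2][0] = -5 + 9 = 4) = 3 (attained at k = 1)
  C[2][1] = min over k of (A[2][0] + B[0][1] = 6 + 0 = 6, A[2][1] + B[1][1] = 1 + -3 = -2, A[2][2] + B[2][1] = -5 + 5 = 0) = -2 (attained at k = 1)
  C[2][2] = min over k of (A[2][0] + B[0][2] = 6 + 9 = 15, A[2][1] + B[1][2] = 1 + 6 = 7, A[2][2] + B[2][2] = -5 + 10 = 5) = 5 (attained at k = 2)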